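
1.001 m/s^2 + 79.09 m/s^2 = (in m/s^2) 80.09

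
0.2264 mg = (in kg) 2.264e-07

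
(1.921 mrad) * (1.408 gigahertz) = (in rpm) 2.583e+07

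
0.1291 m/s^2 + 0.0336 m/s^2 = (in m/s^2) 0.1627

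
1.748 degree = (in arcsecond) 6293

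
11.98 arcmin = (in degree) 0.1997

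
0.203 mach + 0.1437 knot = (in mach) 0.2032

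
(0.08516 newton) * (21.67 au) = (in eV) 1.723e+30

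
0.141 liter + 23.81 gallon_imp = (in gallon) 28.63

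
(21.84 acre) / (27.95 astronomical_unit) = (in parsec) 6.85e-25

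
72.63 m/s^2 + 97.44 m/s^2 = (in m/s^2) 170.1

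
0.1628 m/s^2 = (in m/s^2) 0.1628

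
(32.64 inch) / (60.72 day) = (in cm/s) 1.58e-05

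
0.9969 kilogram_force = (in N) 9.776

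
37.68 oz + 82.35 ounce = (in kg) 3.403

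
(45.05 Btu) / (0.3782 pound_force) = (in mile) 17.56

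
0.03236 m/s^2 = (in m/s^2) 0.03236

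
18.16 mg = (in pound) 4.004e-05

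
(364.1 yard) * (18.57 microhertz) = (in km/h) 0.02226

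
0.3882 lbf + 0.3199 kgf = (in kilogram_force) 0.496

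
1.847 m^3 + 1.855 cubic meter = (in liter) 3702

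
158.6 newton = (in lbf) 35.65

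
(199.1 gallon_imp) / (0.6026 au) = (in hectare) 1.004e-15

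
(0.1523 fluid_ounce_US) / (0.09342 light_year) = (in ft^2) 5.485e-20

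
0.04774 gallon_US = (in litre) 0.1807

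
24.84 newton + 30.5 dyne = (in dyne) 2.484e+06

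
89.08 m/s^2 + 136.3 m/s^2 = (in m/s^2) 225.4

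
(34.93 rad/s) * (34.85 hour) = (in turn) 6.975e+05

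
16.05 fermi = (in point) 4.55e-11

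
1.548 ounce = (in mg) 4.389e+04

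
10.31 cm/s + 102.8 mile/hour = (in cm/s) 4606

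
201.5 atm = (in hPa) 2.042e+05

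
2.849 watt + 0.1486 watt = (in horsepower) 0.00402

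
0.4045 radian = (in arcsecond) 8.343e+04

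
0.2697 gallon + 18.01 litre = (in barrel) 0.1197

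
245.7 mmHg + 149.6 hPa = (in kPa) 47.72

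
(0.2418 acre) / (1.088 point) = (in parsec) 8.262e-11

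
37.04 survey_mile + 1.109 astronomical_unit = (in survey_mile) 1.031e+08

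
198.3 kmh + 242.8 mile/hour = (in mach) 0.4805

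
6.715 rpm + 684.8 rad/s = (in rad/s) 685.5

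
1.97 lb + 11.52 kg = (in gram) 1.241e+04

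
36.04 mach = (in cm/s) 1.227e+06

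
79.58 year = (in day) 2.905e+04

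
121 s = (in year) 3.837e-06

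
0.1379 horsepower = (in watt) 102.8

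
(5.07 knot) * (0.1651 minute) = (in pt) 7.324e+04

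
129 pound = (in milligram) 5.851e+07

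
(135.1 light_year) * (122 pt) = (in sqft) 5.921e+17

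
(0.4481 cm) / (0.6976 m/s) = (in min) 0.0001071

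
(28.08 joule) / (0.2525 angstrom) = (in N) 1.112e+12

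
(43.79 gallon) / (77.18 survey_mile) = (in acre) 3.298e-10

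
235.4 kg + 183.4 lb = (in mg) 3.186e+08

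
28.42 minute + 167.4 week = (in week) 167.4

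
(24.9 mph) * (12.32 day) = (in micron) 1.185e+13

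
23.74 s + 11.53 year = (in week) 601.2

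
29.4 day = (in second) 2.54e+06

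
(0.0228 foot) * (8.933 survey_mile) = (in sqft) 1075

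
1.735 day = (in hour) 41.64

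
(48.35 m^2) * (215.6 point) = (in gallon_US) 971.5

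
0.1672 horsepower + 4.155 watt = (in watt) 128.8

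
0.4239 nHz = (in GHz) 4.239e-19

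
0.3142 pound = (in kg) 0.1425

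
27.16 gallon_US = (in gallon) 27.16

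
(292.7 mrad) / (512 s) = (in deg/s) 0.03275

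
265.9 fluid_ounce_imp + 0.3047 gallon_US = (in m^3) 0.008708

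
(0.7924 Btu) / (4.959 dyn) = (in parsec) 5.464e-10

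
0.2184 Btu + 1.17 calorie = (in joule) 235.3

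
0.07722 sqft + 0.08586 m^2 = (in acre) 2.299e-05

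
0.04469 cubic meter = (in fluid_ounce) 1511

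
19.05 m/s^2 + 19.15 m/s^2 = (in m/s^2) 38.2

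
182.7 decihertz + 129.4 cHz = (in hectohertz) 0.1956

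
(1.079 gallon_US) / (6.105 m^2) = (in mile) 4.157e-07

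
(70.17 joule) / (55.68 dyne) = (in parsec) 4.084e-12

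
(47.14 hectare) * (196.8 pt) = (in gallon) 8.646e+06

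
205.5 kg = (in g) 2.055e+05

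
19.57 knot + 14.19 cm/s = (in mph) 22.84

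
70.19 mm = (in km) 7.019e-05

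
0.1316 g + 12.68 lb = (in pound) 12.68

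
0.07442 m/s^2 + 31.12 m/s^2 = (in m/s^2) 31.19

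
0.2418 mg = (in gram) 0.0002418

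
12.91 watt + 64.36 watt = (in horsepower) 0.1036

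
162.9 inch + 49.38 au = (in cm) 7.387e+14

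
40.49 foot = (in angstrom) 1.234e+11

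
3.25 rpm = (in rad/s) 0.3403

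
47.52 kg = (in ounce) 1676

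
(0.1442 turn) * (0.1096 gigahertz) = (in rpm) 9.483e+08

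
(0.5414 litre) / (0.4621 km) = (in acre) 2.895e-10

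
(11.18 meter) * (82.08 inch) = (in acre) 0.00576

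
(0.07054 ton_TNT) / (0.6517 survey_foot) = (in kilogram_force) 1.515e+08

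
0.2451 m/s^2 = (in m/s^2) 0.2451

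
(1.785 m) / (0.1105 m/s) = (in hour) 0.004487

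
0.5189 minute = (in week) 5.148e-05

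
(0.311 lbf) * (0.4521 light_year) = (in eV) 3.693e+34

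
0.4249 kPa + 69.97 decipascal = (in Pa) 431.9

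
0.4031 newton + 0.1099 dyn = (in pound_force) 0.09062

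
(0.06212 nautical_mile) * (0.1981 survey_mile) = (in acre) 9.063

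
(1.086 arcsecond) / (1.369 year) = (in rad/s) 1.22e-13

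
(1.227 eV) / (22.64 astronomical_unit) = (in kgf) 5.919e-33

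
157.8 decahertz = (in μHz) 1.578e+09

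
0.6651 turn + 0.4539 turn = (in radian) 7.031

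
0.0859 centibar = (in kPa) 0.0859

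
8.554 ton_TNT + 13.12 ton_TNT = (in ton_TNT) 21.67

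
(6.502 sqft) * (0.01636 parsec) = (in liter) 3.049e+17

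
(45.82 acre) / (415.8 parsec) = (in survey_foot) 4.742e-14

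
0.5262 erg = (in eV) 3.284e+11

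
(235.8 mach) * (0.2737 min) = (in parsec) 4.273e-11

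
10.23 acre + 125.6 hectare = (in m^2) 1.297e+06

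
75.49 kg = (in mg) 7.549e+07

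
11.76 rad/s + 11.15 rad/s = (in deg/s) 1313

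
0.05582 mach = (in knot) 36.95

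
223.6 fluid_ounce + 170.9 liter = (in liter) 177.5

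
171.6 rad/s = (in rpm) 1639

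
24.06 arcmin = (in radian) 0.006999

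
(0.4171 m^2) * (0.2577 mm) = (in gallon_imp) 0.02364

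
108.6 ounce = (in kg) 3.079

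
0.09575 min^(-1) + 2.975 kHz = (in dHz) 2.975e+04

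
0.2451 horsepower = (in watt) 182.8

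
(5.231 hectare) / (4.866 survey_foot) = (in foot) 1.157e+05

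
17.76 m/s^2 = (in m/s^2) 17.76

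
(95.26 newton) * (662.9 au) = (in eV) 5.896e+34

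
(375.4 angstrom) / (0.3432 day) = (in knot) 2.461e-12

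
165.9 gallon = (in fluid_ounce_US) 2.124e+04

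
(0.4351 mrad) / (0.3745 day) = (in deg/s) 7.705e-07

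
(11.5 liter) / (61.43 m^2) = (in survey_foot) 0.0006142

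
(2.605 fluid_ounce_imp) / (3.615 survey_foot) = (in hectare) 6.717e-09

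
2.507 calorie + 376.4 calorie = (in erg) 1.585e+10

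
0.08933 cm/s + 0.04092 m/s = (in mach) 0.0001228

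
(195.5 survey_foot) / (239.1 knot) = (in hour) 0.0001346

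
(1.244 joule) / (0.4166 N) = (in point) 8464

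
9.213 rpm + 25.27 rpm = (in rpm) 34.48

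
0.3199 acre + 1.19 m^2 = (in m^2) 1296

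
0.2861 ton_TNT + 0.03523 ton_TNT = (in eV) 8.391e+27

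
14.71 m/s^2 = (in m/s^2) 14.71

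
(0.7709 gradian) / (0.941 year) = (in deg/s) 2.338e-08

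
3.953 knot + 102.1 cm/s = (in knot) 5.938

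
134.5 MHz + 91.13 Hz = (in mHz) 1.345e+11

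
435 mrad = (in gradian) 27.69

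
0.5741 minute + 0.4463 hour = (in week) 0.002714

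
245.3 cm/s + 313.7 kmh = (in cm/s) 8959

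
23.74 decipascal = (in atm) 2.343e-05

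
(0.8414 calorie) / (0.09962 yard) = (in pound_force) 8.688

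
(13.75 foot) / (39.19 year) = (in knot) 6.592e-09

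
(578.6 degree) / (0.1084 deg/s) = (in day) 0.06178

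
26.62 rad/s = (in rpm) 254.2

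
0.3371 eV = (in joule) 5.401e-20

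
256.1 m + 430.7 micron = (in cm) 2.561e+04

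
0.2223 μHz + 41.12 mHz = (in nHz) 4.112e+07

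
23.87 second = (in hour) 0.006631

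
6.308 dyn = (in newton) 6.308e-05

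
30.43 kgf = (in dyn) 2.984e+07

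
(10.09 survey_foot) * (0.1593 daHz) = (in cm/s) 489.9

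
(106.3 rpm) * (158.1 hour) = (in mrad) 6.336e+09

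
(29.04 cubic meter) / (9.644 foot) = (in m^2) 9.879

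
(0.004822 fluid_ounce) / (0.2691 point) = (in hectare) 1.502e-07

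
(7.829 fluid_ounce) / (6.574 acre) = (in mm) 8.703e-06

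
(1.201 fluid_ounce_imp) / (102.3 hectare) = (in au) 2.23e-22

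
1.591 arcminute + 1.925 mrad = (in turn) 0.00038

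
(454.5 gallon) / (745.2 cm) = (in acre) 5.705e-05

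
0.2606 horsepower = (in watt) 194.3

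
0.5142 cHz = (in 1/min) 0.3085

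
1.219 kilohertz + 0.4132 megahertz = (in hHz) 4144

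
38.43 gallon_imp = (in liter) 174.7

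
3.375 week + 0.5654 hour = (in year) 0.06479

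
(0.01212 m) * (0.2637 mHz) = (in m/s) 3.196e-06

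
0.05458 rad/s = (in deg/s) 3.127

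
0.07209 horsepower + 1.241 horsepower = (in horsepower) 1.313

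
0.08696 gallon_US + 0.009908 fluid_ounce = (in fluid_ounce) 11.14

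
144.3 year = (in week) 7524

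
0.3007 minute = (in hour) 0.005012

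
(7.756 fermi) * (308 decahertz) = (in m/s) 2.389e-11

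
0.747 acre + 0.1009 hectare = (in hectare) 0.4032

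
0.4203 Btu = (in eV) 2.768e+21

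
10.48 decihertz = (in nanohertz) 1.048e+09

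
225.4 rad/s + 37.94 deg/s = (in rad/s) 226.1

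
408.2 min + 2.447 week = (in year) 0.04771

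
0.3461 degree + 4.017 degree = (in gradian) 4.848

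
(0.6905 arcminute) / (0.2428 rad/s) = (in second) 0.0008273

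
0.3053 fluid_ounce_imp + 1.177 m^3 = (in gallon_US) 310.9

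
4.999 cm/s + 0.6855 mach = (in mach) 0.6856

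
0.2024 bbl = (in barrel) 0.2024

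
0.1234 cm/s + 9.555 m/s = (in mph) 21.38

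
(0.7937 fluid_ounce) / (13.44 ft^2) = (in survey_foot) 6.168e-05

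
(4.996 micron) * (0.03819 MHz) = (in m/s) 0.1908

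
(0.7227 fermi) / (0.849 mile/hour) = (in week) 3.148e-21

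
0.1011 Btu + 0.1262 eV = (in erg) 1.067e+09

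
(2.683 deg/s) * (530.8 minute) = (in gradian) 9.494e+04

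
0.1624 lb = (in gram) 73.66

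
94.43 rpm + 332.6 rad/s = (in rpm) 3271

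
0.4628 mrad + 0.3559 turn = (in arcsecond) 4.613e+05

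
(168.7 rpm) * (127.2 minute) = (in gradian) 8.583e+06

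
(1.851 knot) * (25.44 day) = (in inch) 8.24e+07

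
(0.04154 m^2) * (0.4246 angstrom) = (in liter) 1.764e-09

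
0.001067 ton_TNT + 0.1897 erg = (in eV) 2.786e+25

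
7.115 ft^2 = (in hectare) 6.61e-05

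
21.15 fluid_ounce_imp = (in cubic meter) 0.0006009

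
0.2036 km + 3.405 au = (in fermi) 5.094e+26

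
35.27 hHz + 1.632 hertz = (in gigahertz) 3.529e-06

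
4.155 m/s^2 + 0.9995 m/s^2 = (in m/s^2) 5.155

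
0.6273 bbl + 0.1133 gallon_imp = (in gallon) 26.48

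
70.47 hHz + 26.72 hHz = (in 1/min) 5.831e+05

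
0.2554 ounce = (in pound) 0.01596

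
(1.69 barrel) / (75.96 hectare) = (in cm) 3.537e-05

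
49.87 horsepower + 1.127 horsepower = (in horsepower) 51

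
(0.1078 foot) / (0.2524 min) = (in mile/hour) 0.004853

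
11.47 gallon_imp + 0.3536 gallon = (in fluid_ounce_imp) 1882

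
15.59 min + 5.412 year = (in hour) 4.741e+04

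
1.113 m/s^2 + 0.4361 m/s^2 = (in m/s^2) 1.549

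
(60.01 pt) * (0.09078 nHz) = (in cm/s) 1.922e-10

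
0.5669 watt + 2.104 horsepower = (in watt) 1570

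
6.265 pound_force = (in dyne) 2.787e+06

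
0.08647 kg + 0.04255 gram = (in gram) 86.51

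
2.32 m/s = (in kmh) 8.352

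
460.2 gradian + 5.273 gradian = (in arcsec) 1.508e+06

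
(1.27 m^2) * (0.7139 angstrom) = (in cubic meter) 9.067e-11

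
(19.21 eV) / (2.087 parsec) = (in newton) 4.779e-35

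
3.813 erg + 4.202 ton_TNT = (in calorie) 4.202e+09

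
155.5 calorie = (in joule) 650.6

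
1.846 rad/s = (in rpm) 17.63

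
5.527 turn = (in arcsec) 7.163e+06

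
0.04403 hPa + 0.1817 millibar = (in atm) 0.0002228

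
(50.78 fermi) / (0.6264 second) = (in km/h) 2.918e-13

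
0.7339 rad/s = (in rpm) 7.008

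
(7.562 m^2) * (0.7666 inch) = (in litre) 147.2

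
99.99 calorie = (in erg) 4.184e+09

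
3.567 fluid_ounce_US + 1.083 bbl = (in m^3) 0.1723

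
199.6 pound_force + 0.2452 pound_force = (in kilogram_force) 90.65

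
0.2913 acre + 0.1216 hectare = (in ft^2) 2.578e+04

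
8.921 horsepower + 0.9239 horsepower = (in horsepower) 9.845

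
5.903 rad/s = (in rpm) 56.37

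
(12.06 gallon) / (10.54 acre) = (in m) 1.07e-06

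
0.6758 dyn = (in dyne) 0.6758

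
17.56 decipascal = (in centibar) 0.001756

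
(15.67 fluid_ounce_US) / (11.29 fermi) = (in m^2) 4.105e+10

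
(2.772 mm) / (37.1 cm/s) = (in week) 1.235e-08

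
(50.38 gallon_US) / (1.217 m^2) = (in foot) 0.5141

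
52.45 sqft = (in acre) 0.001204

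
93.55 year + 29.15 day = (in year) 93.63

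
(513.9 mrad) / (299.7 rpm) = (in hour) 4.548e-06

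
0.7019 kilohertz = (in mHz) 7.019e+05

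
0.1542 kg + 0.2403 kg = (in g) 394.5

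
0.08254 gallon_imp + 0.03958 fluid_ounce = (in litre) 0.3764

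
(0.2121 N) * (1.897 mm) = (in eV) 2.511e+15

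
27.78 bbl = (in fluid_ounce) 1.493e+05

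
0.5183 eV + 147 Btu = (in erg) 1.551e+12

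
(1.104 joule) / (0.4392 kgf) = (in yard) 0.2803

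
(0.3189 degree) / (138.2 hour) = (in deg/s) 6.41e-07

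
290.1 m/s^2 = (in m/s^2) 290.1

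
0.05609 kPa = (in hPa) 0.5609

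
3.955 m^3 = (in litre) 3955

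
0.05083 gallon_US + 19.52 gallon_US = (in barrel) 0.466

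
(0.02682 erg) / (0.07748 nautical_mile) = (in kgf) 1.906e-12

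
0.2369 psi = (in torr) 12.25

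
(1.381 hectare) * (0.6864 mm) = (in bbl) 59.62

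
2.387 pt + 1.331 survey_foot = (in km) 0.0004065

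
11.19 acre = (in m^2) 4.528e+04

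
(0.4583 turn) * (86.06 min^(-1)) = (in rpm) 39.44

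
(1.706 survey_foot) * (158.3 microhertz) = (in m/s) 8.231e-05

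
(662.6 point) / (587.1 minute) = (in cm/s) 0.0006636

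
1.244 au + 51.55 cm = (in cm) 1.861e+13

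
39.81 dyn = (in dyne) 39.81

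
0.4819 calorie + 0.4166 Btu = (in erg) 4.416e+09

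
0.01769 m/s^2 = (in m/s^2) 0.01769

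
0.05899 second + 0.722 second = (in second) 0.781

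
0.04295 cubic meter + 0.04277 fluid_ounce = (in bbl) 0.2702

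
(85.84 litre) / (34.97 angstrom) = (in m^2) 2.455e+07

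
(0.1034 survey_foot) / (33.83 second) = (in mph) 0.002084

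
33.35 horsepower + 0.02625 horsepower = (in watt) 2.489e+04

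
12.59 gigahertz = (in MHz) 1.259e+04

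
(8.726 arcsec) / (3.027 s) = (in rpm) 0.0001335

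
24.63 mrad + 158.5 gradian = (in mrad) 2514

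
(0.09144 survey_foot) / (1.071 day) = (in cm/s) 3.012e-05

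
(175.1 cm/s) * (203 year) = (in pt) 3.178e+13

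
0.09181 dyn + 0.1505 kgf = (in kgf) 0.1505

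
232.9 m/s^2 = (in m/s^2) 232.9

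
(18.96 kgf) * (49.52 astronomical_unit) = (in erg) 1.377e+22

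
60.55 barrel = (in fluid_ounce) 3.255e+05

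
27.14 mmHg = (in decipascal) 3.618e+04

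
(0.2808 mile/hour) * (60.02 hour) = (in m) 2.712e+04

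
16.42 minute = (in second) 985.2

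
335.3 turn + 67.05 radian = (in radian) 2174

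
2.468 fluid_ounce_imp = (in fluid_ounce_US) 2.371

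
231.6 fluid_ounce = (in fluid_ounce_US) 231.6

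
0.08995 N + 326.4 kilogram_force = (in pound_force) 719.6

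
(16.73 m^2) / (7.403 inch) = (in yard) 97.3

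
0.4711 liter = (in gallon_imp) 0.1036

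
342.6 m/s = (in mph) 766.4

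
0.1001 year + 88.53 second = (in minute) 5.261e+04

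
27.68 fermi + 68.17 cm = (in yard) 0.7455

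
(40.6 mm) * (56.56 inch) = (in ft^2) 0.6278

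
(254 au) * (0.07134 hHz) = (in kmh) 9.759e+14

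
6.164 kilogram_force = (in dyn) 6.045e+06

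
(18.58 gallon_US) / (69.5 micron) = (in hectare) 0.1012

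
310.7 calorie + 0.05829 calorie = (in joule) 1300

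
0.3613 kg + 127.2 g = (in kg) 0.4885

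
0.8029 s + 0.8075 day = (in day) 0.8075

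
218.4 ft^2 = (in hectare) 0.002029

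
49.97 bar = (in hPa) 4.997e+04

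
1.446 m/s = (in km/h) 5.206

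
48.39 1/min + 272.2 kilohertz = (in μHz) 2.722e+11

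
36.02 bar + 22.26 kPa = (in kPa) 3624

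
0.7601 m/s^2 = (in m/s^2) 0.7601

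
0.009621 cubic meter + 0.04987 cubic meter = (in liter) 59.49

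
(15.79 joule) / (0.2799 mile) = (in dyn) 3505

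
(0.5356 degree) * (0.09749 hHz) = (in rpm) 0.8703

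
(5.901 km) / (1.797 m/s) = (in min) 54.73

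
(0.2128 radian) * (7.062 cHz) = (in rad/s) 0.01503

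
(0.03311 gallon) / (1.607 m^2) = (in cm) 0.007799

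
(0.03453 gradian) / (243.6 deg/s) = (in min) 2.126e-06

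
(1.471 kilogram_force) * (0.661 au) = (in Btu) 1.352e+09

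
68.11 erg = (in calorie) 1.628e-06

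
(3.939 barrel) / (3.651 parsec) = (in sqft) 5.984e-17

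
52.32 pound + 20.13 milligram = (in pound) 52.32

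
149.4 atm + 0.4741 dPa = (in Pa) 1.514e+07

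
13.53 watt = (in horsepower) 0.01814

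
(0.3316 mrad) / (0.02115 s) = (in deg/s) 0.8983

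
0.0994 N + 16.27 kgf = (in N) 159.7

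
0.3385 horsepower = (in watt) 252.4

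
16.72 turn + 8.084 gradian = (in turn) 16.74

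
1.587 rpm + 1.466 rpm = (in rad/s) 0.3197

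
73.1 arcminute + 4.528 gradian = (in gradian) 5.882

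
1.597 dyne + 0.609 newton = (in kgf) 0.0621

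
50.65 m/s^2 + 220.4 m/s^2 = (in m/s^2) 271.1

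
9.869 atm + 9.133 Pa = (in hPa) 1e+04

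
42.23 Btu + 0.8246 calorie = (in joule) 4.456e+04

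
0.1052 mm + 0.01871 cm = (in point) 0.8286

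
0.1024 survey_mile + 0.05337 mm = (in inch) 6488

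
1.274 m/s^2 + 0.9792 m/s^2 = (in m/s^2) 2.253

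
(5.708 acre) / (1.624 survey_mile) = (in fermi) 8.838e+15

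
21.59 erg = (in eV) 1.348e+13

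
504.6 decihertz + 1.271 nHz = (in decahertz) 5.046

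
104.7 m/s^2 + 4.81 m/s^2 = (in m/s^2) 109.5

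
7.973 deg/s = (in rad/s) 0.1392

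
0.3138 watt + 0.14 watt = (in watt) 0.4538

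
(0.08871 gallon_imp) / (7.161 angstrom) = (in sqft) 6.062e+06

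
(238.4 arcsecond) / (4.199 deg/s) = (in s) 0.01577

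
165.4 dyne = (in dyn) 165.4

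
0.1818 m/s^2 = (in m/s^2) 0.1818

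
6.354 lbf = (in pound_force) 6.354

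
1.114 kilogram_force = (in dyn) 1.092e+06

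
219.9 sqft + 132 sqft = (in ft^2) 351.9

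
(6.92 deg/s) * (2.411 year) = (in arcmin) 3.157e+10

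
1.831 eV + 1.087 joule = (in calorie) 0.2598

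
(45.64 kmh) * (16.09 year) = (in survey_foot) 2.111e+10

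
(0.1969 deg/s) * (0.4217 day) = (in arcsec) 2.583e+07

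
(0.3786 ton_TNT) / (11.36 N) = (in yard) 1.525e+08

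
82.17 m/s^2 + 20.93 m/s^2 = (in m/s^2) 103.1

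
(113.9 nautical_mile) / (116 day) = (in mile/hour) 0.04708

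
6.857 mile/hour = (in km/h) 11.04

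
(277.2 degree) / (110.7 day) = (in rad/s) 5.058e-07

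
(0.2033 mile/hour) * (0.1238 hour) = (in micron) 4.05e+07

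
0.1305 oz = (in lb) 0.008156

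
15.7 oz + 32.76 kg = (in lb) 73.2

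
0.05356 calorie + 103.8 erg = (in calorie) 0.05356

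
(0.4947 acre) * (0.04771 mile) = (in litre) 1.537e+08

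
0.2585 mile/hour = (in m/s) 0.1156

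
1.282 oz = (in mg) 3.634e+04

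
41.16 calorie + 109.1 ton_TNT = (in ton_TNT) 109.1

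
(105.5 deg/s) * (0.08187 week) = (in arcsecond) 1.881e+10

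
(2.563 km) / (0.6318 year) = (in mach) 3.778e-07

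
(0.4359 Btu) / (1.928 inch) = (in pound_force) 2111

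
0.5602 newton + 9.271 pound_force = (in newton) 41.8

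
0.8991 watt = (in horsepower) 0.001206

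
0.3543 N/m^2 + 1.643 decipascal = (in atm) 5.118e-06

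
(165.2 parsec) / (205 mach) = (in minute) 1.217e+12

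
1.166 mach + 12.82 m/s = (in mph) 916.8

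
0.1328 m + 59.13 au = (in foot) 2.902e+13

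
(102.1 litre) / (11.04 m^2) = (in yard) 0.01011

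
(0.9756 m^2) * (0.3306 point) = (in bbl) 0.0007157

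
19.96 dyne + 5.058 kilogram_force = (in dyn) 4.96e+06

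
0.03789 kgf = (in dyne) 3.716e+04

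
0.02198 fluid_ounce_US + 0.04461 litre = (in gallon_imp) 0.009956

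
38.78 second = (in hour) 0.01077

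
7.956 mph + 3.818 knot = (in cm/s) 552.1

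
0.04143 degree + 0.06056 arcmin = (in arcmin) 2.546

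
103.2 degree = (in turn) 0.2867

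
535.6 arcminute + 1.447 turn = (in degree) 529.8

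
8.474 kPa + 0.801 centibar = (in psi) 1.345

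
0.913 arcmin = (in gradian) 0.01691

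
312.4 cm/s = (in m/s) 3.124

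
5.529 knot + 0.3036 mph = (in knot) 5.793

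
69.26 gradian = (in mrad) 1088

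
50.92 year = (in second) 1.606e+09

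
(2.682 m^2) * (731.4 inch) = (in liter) 4.983e+04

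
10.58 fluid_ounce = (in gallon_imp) 0.06883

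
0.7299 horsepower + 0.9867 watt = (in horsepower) 0.7312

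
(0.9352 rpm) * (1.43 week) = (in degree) 4.853e+06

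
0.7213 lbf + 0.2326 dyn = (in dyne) 3.209e+05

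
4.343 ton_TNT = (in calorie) 4.343e+09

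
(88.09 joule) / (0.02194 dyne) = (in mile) 2.495e+05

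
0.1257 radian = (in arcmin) 432.1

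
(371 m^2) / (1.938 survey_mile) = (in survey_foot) 0.3903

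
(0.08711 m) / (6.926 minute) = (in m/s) 0.0002096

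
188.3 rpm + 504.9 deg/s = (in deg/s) 1635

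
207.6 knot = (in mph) 238.9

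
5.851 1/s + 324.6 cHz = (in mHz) 9097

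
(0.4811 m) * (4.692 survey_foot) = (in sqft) 7.406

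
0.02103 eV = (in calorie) 8.053e-22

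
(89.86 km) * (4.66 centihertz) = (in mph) 9367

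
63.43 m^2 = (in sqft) 682.8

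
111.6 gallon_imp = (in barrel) 3.191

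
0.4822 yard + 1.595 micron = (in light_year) 4.661e-17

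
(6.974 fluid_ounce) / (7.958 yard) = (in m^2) 2.834e-05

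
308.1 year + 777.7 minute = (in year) 308.1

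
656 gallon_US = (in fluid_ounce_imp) 8.74e+04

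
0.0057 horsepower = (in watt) 4.25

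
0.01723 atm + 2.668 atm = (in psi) 39.46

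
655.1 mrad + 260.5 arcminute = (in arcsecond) 1.508e+05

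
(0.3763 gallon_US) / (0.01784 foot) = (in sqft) 2.82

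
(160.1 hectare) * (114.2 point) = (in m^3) 6.45e+04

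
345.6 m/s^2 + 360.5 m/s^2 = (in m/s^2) 706.1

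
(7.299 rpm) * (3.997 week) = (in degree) 1.059e+08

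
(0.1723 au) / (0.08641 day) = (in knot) 6.711e+06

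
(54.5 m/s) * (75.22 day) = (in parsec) 1.148e-08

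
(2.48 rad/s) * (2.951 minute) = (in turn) 69.89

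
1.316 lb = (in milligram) 5.969e+05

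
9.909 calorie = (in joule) 41.46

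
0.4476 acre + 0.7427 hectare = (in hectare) 0.9238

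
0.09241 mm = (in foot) 0.0003032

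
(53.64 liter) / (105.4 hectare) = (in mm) 5.089e-05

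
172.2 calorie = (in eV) 4.497e+21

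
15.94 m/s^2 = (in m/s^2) 15.94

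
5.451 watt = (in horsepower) 0.00731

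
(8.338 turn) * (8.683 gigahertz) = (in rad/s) 4.549e+11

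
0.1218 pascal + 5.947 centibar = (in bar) 0.05947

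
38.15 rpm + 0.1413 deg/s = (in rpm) 38.17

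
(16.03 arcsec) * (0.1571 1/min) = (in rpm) 1.943e-06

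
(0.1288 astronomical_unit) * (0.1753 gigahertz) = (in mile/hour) 7.556e+18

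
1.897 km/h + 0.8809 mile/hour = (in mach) 0.002704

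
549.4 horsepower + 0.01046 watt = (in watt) 4.097e+05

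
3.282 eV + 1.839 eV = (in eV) 5.121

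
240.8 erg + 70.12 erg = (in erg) 310.9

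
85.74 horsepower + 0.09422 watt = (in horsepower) 85.74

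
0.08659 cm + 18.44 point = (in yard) 0.008061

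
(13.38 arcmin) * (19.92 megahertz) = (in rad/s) 7.753e+04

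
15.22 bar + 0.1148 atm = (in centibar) 1534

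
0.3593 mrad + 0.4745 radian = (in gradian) 30.23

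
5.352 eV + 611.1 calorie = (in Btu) 2.423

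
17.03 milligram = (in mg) 17.03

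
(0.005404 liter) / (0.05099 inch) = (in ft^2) 0.04491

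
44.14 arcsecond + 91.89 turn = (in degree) 3.308e+04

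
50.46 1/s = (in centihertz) 5046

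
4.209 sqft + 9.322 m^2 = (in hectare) 0.0009713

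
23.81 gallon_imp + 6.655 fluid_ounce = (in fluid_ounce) 3667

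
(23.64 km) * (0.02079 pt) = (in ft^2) 1.866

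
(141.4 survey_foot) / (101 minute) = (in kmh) 0.0256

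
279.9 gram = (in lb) 0.6171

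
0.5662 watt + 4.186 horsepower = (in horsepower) 4.187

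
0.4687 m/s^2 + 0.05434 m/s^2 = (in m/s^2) 0.523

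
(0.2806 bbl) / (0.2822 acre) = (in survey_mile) 2.427e-08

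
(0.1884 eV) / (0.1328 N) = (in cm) 2.273e-17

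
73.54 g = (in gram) 73.54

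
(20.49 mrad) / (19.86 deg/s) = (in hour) 1.642e-05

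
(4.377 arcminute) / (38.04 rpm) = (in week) 5.285e-10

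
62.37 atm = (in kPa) 6320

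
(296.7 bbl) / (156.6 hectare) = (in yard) 3.294e-05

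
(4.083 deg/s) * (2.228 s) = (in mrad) 158.8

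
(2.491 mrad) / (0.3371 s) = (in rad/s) 0.007389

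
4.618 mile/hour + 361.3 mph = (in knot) 318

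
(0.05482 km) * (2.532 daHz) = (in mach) 4.076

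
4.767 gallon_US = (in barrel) 0.1135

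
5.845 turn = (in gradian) 2338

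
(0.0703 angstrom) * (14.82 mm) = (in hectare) 1.042e-17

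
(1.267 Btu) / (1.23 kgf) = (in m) 110.8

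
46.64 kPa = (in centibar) 46.64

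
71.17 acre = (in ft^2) 3.1e+06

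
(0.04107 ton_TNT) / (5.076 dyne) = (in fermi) 3.385e+27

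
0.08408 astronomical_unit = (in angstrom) 1.258e+20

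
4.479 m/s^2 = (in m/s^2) 4.479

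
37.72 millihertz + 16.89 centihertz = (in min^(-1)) 12.4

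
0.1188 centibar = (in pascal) 118.8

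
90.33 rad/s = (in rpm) 862.6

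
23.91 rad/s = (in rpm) 228.3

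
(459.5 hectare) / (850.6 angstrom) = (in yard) 5.908e+13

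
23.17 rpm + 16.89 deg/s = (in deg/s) 155.9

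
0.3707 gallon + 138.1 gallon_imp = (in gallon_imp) 138.4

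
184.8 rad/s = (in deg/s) 1.059e+04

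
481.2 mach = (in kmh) 5.899e+05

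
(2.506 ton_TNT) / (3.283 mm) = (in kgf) 3.257e+11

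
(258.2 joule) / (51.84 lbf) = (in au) 7.485e-12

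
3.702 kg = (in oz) 130.6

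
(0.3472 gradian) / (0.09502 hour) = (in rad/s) 1.594e-05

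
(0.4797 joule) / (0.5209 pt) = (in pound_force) 586.9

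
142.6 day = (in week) 20.37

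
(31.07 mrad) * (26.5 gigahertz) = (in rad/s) 8.234e+08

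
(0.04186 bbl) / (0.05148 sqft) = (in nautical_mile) 0.0007514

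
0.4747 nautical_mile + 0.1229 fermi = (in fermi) 8.791e+17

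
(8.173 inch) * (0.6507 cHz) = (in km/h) 0.004863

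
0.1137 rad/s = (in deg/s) 6.515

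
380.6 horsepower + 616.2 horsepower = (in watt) 7.433e+05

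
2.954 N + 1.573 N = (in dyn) 4.527e+05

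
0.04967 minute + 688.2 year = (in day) 2.512e+05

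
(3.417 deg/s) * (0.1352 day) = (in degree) 3.991e+04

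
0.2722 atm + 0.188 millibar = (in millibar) 276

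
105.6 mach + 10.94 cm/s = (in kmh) 1.294e+05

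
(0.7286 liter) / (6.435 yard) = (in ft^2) 0.001333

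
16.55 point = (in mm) 5.838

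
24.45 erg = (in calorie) 5.844e-07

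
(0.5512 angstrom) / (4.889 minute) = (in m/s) 1.879e-13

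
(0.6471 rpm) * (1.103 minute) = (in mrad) 4485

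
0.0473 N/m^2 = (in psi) 6.86e-06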